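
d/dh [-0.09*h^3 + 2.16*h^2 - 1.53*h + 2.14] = -0.27*h^2 + 4.32*h - 1.53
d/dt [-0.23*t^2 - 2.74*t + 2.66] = -0.46*t - 2.74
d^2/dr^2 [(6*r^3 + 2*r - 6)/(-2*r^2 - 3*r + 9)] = 4*(-85*r^3 + 279*r^2 - 729*r + 54)/(8*r^6 + 36*r^5 - 54*r^4 - 297*r^3 + 243*r^2 + 729*r - 729)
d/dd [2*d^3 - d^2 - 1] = 2*d*(3*d - 1)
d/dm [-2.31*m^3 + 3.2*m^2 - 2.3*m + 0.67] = -6.93*m^2 + 6.4*m - 2.3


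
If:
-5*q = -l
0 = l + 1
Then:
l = -1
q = -1/5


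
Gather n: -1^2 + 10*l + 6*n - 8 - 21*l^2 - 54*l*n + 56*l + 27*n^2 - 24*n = -21*l^2 + 66*l + 27*n^2 + n*(-54*l - 18) - 9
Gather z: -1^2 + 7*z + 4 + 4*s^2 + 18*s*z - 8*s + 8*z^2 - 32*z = 4*s^2 - 8*s + 8*z^2 + z*(18*s - 25) + 3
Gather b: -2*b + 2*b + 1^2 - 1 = 0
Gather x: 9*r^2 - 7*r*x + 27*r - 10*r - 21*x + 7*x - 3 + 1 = 9*r^2 + 17*r + x*(-7*r - 14) - 2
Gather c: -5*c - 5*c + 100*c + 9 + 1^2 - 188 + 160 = 90*c - 18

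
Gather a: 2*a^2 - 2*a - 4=2*a^2 - 2*a - 4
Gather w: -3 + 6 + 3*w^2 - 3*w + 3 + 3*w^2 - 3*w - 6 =6*w^2 - 6*w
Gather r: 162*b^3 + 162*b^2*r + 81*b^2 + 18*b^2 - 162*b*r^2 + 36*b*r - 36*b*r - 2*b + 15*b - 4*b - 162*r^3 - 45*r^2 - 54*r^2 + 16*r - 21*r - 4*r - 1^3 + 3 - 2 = 162*b^3 + 99*b^2 + 9*b - 162*r^3 + r^2*(-162*b - 99) + r*(162*b^2 - 9)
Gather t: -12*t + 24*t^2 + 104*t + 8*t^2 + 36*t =32*t^2 + 128*t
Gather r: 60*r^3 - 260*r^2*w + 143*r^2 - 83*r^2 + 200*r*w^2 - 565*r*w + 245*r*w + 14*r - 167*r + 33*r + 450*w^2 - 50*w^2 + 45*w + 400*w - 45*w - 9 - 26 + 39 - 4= 60*r^3 + r^2*(60 - 260*w) + r*(200*w^2 - 320*w - 120) + 400*w^2 + 400*w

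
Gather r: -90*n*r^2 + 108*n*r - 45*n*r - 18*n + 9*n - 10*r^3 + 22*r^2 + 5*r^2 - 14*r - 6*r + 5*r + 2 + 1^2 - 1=-9*n - 10*r^3 + r^2*(27 - 90*n) + r*(63*n - 15) + 2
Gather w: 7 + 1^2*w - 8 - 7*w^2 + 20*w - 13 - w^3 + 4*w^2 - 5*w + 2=-w^3 - 3*w^2 + 16*w - 12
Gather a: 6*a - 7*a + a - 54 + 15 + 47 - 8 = 0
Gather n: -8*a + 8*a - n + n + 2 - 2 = 0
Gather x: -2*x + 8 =8 - 2*x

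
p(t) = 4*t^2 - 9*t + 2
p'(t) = 8*t - 9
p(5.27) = 65.66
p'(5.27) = 33.16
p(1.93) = -0.47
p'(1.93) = 6.44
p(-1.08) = 16.39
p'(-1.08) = -17.64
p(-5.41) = 167.76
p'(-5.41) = -52.28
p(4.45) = 41.16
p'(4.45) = 26.60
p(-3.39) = 78.48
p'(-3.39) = -36.12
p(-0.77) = 11.30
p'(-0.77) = -15.16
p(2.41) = 3.54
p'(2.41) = 10.28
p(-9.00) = 407.00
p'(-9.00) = -81.00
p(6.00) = 92.00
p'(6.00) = 39.00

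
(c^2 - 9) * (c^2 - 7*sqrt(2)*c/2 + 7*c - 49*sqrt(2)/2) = c^4 - 7*sqrt(2)*c^3/2 + 7*c^3 - 49*sqrt(2)*c^2/2 - 9*c^2 - 63*c + 63*sqrt(2)*c/2 + 441*sqrt(2)/2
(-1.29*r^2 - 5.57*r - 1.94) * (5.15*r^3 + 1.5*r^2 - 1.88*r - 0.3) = -6.6435*r^5 - 30.6205*r^4 - 15.9208*r^3 + 7.9486*r^2 + 5.3182*r + 0.582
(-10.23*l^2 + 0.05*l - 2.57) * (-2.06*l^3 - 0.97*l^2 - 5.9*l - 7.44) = 21.0738*l^5 + 9.8201*l^4 + 65.6027*l^3 + 78.3091*l^2 + 14.791*l + 19.1208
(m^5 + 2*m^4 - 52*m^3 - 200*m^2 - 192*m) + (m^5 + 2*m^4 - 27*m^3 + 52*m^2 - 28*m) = 2*m^5 + 4*m^4 - 79*m^3 - 148*m^2 - 220*m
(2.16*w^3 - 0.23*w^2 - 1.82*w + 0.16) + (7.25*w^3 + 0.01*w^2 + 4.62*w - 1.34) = 9.41*w^3 - 0.22*w^2 + 2.8*w - 1.18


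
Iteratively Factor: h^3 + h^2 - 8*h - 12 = (h + 2)*(h^2 - h - 6) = (h + 2)^2*(h - 3)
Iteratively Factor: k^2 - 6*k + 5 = (k - 1)*(k - 5)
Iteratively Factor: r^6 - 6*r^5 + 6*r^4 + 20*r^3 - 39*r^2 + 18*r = (r - 3)*(r^5 - 3*r^4 - 3*r^3 + 11*r^2 - 6*r) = r*(r - 3)*(r^4 - 3*r^3 - 3*r^2 + 11*r - 6) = r*(r - 3)*(r - 1)*(r^3 - 2*r^2 - 5*r + 6) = r*(r - 3)*(r - 1)^2*(r^2 - r - 6) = r*(r - 3)^2*(r - 1)^2*(r + 2)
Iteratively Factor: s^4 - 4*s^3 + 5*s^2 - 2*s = (s)*(s^3 - 4*s^2 + 5*s - 2) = s*(s - 1)*(s^2 - 3*s + 2) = s*(s - 1)^2*(s - 2)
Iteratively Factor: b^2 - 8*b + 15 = (b - 5)*(b - 3)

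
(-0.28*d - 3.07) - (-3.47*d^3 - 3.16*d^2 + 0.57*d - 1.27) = 3.47*d^3 + 3.16*d^2 - 0.85*d - 1.8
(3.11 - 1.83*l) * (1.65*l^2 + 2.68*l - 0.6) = -3.0195*l^3 + 0.227099999999999*l^2 + 9.4328*l - 1.866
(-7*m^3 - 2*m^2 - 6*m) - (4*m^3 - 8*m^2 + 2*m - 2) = -11*m^3 + 6*m^2 - 8*m + 2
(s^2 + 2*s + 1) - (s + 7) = s^2 + s - 6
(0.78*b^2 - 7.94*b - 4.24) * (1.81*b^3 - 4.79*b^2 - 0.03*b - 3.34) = 1.4118*b^5 - 18.1076*b^4 + 30.3348*b^3 + 17.9426*b^2 + 26.6468*b + 14.1616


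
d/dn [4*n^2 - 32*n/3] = 8*n - 32/3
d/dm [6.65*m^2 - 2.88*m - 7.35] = 13.3*m - 2.88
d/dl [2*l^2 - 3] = 4*l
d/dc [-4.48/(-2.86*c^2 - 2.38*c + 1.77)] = (-25.6256*c - 10.6624)/(2.86*c^2 + 2.38*c - 1.77)^2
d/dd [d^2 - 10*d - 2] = 2*d - 10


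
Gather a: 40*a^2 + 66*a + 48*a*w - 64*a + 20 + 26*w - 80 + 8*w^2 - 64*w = 40*a^2 + a*(48*w + 2) + 8*w^2 - 38*w - 60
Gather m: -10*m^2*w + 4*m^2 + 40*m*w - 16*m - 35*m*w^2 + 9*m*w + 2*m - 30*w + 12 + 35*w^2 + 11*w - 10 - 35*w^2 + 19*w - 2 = m^2*(4 - 10*w) + m*(-35*w^2 + 49*w - 14)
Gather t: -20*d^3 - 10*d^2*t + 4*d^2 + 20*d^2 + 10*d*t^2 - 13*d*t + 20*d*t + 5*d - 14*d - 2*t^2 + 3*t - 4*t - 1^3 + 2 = -20*d^3 + 24*d^2 - 9*d + t^2*(10*d - 2) + t*(-10*d^2 + 7*d - 1) + 1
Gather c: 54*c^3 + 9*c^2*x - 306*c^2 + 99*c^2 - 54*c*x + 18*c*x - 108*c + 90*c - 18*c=54*c^3 + c^2*(9*x - 207) + c*(-36*x - 36)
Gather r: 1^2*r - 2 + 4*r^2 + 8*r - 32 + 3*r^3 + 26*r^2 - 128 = 3*r^3 + 30*r^2 + 9*r - 162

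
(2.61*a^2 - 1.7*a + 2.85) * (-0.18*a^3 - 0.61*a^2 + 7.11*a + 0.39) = -0.4698*a^5 - 1.2861*a^4 + 19.0811*a^3 - 12.8076*a^2 + 19.6005*a + 1.1115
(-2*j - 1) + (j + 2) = 1 - j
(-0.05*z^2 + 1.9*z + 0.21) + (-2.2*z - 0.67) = -0.05*z^2 - 0.3*z - 0.46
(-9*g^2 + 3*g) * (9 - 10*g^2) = 90*g^4 - 30*g^3 - 81*g^2 + 27*g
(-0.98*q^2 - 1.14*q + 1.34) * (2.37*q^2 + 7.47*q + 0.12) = -2.3226*q^4 - 10.0224*q^3 - 5.4576*q^2 + 9.873*q + 0.1608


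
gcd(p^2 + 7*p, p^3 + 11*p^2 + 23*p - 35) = p + 7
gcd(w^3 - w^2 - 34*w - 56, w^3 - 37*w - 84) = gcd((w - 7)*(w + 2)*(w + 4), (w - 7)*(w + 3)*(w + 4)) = w^2 - 3*w - 28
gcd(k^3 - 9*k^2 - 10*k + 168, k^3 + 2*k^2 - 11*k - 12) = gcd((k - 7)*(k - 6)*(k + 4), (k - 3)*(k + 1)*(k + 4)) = k + 4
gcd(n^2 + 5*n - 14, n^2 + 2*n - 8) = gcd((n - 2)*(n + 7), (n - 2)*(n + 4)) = n - 2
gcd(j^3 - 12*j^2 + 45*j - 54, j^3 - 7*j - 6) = j - 3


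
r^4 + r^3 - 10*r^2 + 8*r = r*(r - 2)*(r - 1)*(r + 4)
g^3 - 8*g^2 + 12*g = g*(g - 6)*(g - 2)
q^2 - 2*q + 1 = (q - 1)^2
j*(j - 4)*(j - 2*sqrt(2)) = j^3 - 4*j^2 - 2*sqrt(2)*j^2 + 8*sqrt(2)*j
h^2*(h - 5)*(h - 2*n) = h^4 - 2*h^3*n - 5*h^3 + 10*h^2*n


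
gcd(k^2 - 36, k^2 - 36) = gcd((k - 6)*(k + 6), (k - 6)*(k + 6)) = k^2 - 36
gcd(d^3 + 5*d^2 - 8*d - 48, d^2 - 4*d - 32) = d + 4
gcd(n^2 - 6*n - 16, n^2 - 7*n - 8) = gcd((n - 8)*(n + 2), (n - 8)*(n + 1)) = n - 8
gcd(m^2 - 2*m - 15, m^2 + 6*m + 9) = m + 3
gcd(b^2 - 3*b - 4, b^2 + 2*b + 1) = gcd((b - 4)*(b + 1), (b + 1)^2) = b + 1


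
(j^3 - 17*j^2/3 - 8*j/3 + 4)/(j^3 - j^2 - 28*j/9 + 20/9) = 3*(j^2 - 5*j - 6)/(3*j^2 - j - 10)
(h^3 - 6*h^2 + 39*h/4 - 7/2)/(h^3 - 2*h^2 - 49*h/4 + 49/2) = (2*h - 1)/(2*h + 7)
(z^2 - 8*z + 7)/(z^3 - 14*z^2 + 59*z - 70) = (z - 1)/(z^2 - 7*z + 10)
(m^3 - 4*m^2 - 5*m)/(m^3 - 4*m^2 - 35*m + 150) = m*(m + 1)/(m^2 + m - 30)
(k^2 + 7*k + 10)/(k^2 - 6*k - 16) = (k + 5)/(k - 8)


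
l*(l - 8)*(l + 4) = l^3 - 4*l^2 - 32*l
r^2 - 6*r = r*(r - 6)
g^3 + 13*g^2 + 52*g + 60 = (g + 2)*(g + 5)*(g + 6)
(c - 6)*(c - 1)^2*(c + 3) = c^4 - 5*c^3 - 11*c^2 + 33*c - 18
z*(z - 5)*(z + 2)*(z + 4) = z^4 + z^3 - 22*z^2 - 40*z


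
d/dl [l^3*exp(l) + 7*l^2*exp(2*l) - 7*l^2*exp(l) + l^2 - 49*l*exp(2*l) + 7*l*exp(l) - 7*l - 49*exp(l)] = l^3*exp(l) + 14*l^2*exp(2*l) - 4*l^2*exp(l) - 84*l*exp(2*l) - 7*l*exp(l) + 2*l - 49*exp(2*l) - 42*exp(l) - 7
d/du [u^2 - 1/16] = 2*u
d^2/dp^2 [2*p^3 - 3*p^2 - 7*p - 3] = 12*p - 6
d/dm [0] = 0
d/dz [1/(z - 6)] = -1/(z - 6)^2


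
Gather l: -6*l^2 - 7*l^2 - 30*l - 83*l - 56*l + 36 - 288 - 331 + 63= -13*l^2 - 169*l - 520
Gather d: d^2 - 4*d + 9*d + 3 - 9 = d^2 + 5*d - 6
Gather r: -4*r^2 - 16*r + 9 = -4*r^2 - 16*r + 9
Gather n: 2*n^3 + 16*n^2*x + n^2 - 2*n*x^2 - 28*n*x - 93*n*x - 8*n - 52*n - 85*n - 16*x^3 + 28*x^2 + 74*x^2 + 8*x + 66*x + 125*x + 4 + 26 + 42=2*n^3 + n^2*(16*x + 1) + n*(-2*x^2 - 121*x - 145) - 16*x^3 + 102*x^2 + 199*x + 72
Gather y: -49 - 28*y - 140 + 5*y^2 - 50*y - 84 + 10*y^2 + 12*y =15*y^2 - 66*y - 273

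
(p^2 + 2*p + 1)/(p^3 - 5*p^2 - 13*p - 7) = 1/(p - 7)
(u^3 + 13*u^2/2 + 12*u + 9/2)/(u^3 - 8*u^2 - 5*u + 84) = (2*u^2 + 7*u + 3)/(2*(u^2 - 11*u + 28))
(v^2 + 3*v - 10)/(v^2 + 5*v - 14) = (v + 5)/(v + 7)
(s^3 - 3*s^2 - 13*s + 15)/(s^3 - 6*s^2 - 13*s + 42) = (s^2 - 6*s + 5)/(s^2 - 9*s + 14)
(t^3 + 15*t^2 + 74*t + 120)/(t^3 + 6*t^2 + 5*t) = (t^2 + 10*t + 24)/(t*(t + 1))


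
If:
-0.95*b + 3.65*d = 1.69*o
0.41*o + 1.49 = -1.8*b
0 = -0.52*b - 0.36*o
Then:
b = -1.23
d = 0.50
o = 1.78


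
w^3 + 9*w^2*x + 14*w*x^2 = w*(w + 2*x)*(w + 7*x)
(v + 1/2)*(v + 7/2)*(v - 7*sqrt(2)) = v^3 - 7*sqrt(2)*v^2 + 4*v^2 - 28*sqrt(2)*v + 7*v/4 - 49*sqrt(2)/4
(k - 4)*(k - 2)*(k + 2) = k^3 - 4*k^2 - 4*k + 16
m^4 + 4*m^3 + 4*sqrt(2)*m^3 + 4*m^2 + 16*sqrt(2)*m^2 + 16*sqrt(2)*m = m*(m + 2)^2*(m + 4*sqrt(2))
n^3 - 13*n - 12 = (n - 4)*(n + 1)*(n + 3)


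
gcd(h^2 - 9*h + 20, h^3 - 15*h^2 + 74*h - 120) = h^2 - 9*h + 20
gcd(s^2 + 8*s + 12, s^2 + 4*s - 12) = s + 6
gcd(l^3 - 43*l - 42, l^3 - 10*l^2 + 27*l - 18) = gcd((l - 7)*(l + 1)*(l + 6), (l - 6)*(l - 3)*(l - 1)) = 1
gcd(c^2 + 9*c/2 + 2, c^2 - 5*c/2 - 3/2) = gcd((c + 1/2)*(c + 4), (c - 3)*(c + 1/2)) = c + 1/2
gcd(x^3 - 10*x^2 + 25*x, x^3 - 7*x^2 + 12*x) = x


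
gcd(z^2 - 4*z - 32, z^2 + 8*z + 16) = z + 4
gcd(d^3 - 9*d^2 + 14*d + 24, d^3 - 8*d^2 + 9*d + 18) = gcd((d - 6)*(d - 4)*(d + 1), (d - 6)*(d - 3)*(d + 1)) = d^2 - 5*d - 6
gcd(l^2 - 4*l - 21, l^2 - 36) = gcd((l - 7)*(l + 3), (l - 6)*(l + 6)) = 1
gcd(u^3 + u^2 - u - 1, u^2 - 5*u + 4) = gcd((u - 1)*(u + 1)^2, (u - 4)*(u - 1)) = u - 1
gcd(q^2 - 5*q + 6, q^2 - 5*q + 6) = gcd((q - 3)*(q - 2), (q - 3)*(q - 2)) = q^2 - 5*q + 6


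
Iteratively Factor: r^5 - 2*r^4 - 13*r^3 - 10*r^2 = (r)*(r^4 - 2*r^3 - 13*r^2 - 10*r) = r*(r - 5)*(r^3 + 3*r^2 + 2*r) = r*(r - 5)*(r + 1)*(r^2 + 2*r) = r*(r - 5)*(r + 1)*(r + 2)*(r)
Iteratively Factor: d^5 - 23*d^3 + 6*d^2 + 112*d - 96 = (d - 4)*(d^4 + 4*d^3 - 7*d^2 - 22*d + 24) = (d - 4)*(d + 3)*(d^3 + d^2 - 10*d + 8) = (d - 4)*(d + 3)*(d + 4)*(d^2 - 3*d + 2) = (d - 4)*(d - 1)*(d + 3)*(d + 4)*(d - 2)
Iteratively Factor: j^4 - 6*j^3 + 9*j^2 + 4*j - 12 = (j - 2)*(j^3 - 4*j^2 + j + 6) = (j - 2)*(j + 1)*(j^2 - 5*j + 6) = (j - 3)*(j - 2)*(j + 1)*(j - 2)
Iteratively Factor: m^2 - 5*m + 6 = (m - 2)*(m - 3)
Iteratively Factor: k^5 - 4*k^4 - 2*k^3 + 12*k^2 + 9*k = (k - 3)*(k^4 - k^3 - 5*k^2 - 3*k) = k*(k - 3)*(k^3 - k^2 - 5*k - 3) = k*(k - 3)^2*(k^2 + 2*k + 1) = k*(k - 3)^2*(k + 1)*(k + 1)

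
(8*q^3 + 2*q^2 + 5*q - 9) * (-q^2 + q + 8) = -8*q^5 + 6*q^4 + 61*q^3 + 30*q^2 + 31*q - 72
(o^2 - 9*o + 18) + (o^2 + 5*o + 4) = 2*o^2 - 4*o + 22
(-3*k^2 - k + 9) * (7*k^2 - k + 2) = -21*k^4 - 4*k^3 + 58*k^2 - 11*k + 18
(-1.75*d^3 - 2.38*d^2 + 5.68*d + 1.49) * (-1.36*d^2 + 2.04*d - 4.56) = 2.38*d^5 - 0.3332*d^4 - 4.6*d^3 + 20.4136*d^2 - 22.8612*d - 6.7944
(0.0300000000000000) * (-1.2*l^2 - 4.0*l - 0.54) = -0.036*l^2 - 0.12*l - 0.0162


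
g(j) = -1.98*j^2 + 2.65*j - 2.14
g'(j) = 2.65 - 3.96*j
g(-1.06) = -7.17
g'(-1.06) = 6.85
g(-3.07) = -28.94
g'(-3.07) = 14.81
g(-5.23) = -70.16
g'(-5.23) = 23.36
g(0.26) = -1.58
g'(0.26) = 1.62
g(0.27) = -1.57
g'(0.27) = 1.58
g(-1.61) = -11.54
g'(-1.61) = 9.03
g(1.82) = -3.88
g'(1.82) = -4.56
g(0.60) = -1.26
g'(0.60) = 0.27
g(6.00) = -57.52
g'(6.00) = -21.11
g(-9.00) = -186.37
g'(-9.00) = 38.29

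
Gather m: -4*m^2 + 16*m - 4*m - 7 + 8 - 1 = -4*m^2 + 12*m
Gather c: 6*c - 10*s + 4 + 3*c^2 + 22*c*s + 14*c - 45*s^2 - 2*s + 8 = 3*c^2 + c*(22*s + 20) - 45*s^2 - 12*s + 12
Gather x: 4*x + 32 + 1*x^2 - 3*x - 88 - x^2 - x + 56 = 0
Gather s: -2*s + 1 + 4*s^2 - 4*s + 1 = 4*s^2 - 6*s + 2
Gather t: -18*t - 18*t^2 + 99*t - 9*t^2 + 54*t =-27*t^2 + 135*t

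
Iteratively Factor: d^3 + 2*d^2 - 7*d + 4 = (d + 4)*(d^2 - 2*d + 1) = (d - 1)*(d + 4)*(d - 1)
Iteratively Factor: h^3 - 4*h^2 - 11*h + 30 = (h - 5)*(h^2 + h - 6) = (h - 5)*(h + 3)*(h - 2)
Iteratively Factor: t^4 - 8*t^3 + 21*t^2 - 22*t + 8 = (t - 1)*(t^3 - 7*t^2 + 14*t - 8) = (t - 2)*(t - 1)*(t^2 - 5*t + 4) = (t - 4)*(t - 2)*(t - 1)*(t - 1)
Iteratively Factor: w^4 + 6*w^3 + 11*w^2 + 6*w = (w + 2)*(w^3 + 4*w^2 + 3*w) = w*(w + 2)*(w^2 + 4*w + 3) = w*(w + 2)*(w + 3)*(w + 1)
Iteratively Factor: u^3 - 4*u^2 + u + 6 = (u + 1)*(u^2 - 5*u + 6) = (u - 3)*(u + 1)*(u - 2)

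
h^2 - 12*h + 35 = (h - 7)*(h - 5)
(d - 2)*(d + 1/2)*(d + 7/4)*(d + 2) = d^4 + 9*d^3/4 - 25*d^2/8 - 9*d - 7/2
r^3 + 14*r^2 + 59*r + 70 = (r + 2)*(r + 5)*(r + 7)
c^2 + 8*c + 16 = (c + 4)^2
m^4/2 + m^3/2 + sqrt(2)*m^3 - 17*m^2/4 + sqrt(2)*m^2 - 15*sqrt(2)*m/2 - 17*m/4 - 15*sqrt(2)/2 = (m/2 + 1/2)*(m - 2*sqrt(2))*(m + 3*sqrt(2)/2)*(m + 5*sqrt(2)/2)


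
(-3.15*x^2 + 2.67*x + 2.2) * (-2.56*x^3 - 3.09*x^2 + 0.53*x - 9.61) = 8.064*x^5 + 2.8983*x^4 - 15.5518*x^3 + 24.8886*x^2 - 24.4927*x - 21.142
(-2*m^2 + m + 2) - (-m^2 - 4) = -m^2 + m + 6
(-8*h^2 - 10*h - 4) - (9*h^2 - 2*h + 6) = -17*h^2 - 8*h - 10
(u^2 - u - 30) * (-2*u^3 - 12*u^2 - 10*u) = -2*u^5 - 10*u^4 + 62*u^3 + 370*u^2 + 300*u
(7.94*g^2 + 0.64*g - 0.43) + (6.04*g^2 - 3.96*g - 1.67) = 13.98*g^2 - 3.32*g - 2.1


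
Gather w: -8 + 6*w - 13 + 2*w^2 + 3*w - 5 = 2*w^2 + 9*w - 26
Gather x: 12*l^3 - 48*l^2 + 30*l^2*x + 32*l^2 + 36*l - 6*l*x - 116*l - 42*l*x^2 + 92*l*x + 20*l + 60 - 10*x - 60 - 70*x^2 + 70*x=12*l^3 - 16*l^2 - 60*l + x^2*(-42*l - 70) + x*(30*l^2 + 86*l + 60)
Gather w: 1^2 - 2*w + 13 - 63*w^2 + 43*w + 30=-63*w^2 + 41*w + 44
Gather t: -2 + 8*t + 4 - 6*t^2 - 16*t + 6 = -6*t^2 - 8*t + 8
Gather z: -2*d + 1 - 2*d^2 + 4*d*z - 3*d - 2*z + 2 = -2*d^2 - 5*d + z*(4*d - 2) + 3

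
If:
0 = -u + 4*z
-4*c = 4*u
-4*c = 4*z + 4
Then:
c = -4/3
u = 4/3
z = 1/3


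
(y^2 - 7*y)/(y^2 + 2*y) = (y - 7)/(y + 2)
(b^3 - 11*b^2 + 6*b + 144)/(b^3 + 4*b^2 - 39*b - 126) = (b - 8)/(b + 7)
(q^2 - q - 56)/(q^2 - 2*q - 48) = (q + 7)/(q + 6)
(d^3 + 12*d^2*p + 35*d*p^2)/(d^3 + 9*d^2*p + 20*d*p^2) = (d + 7*p)/(d + 4*p)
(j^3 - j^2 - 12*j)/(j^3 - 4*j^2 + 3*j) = (j^2 - j - 12)/(j^2 - 4*j + 3)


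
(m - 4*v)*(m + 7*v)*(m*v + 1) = m^3*v + 3*m^2*v^2 + m^2 - 28*m*v^3 + 3*m*v - 28*v^2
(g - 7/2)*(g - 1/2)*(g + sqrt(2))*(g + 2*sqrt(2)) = g^4 - 4*g^3 + 3*sqrt(2)*g^3 - 12*sqrt(2)*g^2 + 23*g^2/4 - 16*g + 21*sqrt(2)*g/4 + 7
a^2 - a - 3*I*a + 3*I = (a - 1)*(a - 3*I)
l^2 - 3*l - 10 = (l - 5)*(l + 2)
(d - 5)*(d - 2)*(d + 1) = d^3 - 6*d^2 + 3*d + 10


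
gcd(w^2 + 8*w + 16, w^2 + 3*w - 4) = w + 4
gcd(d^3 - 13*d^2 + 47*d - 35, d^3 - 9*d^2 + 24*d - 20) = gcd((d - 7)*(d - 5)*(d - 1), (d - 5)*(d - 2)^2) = d - 5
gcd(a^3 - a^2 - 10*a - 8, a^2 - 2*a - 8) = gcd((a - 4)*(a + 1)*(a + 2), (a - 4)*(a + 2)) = a^2 - 2*a - 8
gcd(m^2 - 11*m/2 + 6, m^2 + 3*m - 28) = m - 4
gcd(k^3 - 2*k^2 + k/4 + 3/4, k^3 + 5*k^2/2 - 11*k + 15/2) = k^2 - 5*k/2 + 3/2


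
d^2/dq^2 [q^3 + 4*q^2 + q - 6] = 6*q + 8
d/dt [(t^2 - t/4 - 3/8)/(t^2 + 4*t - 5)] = (17*t^2 - 37*t + 11)/(4*(t^4 + 8*t^3 + 6*t^2 - 40*t + 25))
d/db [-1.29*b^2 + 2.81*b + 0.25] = 2.81 - 2.58*b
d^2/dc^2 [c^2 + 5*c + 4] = 2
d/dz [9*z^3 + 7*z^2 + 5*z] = 27*z^2 + 14*z + 5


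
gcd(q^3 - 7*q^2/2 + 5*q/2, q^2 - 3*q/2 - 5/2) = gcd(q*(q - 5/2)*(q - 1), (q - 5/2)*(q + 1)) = q - 5/2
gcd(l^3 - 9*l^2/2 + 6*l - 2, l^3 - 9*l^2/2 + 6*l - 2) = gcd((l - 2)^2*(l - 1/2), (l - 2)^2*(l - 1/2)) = l^3 - 9*l^2/2 + 6*l - 2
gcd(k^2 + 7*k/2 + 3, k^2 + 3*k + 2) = k + 2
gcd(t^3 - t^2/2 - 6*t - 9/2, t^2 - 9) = t - 3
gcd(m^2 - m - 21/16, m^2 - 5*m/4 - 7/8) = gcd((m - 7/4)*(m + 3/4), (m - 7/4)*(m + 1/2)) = m - 7/4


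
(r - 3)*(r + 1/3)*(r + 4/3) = r^3 - 4*r^2/3 - 41*r/9 - 4/3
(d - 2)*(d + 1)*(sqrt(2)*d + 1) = sqrt(2)*d^3 - sqrt(2)*d^2 + d^2 - 2*sqrt(2)*d - d - 2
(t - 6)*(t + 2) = t^2 - 4*t - 12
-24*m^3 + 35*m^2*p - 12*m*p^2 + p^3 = (-8*m + p)*(-3*m + p)*(-m + p)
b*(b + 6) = b^2 + 6*b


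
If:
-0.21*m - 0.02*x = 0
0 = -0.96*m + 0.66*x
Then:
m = 0.00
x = 0.00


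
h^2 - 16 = (h - 4)*(h + 4)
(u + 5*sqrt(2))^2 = u^2 + 10*sqrt(2)*u + 50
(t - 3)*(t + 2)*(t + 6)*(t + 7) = t^4 + 12*t^3 + 23*t^2 - 120*t - 252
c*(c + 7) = c^2 + 7*c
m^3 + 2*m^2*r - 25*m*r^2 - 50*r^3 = (m - 5*r)*(m + 2*r)*(m + 5*r)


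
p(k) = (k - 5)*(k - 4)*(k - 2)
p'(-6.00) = 278.00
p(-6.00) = -880.00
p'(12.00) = 206.00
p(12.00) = 560.00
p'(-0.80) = 57.52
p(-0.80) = -77.95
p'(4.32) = -1.05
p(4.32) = -0.50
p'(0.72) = 23.72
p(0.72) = -17.97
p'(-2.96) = 129.40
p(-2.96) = -274.79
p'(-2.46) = 110.27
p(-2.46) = -214.93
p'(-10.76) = 622.05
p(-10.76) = -2968.20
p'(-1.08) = 65.26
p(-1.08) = -95.13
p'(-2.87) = 125.85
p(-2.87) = -263.31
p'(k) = (k - 5)*(k - 4) + (k - 5)*(k - 2) + (k - 4)*(k - 2) = 3*k^2 - 22*k + 38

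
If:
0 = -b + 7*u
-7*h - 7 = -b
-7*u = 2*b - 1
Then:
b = 1/3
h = -20/21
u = 1/21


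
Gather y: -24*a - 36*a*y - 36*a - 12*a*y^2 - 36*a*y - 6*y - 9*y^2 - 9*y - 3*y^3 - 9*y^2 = -60*a - 3*y^3 + y^2*(-12*a - 18) + y*(-72*a - 15)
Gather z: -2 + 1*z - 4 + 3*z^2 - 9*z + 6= 3*z^2 - 8*z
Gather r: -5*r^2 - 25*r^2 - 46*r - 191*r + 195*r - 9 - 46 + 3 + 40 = -30*r^2 - 42*r - 12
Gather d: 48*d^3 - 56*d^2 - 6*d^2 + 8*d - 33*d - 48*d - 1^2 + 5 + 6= 48*d^3 - 62*d^2 - 73*d + 10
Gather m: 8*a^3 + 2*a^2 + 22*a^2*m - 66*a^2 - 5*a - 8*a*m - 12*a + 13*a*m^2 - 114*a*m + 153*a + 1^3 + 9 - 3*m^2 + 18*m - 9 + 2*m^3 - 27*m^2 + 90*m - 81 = 8*a^3 - 64*a^2 + 136*a + 2*m^3 + m^2*(13*a - 30) + m*(22*a^2 - 122*a + 108) - 80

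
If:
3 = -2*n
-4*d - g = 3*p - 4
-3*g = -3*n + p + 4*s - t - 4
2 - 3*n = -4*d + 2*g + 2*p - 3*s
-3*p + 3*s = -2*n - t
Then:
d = 27/8 - 61*t/108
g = 17/2 - 29*t/27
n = -3/2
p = 10*t/9 - 6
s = 7*t/9 - 5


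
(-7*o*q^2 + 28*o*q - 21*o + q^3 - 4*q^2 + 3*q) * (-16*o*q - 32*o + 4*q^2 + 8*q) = 112*o^2*q^3 - 224*o^2*q^2 - 560*o^2*q + 672*o^2 - 44*o*q^4 + 88*o*q^3 + 220*o*q^2 - 264*o*q + 4*q^5 - 8*q^4 - 20*q^3 + 24*q^2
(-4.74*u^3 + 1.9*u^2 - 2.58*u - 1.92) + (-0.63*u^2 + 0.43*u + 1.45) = -4.74*u^3 + 1.27*u^2 - 2.15*u - 0.47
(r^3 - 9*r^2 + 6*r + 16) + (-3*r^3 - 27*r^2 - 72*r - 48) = -2*r^3 - 36*r^2 - 66*r - 32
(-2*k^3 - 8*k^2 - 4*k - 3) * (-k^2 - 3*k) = 2*k^5 + 14*k^4 + 28*k^3 + 15*k^2 + 9*k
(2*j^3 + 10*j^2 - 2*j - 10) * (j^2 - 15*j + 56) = 2*j^5 - 20*j^4 - 40*j^3 + 580*j^2 + 38*j - 560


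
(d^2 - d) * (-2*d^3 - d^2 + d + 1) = -2*d^5 + d^4 + 2*d^3 - d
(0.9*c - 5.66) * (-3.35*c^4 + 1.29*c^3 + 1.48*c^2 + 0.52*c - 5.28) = -3.015*c^5 + 20.122*c^4 - 5.9694*c^3 - 7.9088*c^2 - 7.6952*c + 29.8848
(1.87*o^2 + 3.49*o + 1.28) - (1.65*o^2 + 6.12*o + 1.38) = 0.22*o^2 - 2.63*o - 0.0999999999999999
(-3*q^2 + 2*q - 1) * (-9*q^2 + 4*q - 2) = 27*q^4 - 30*q^3 + 23*q^2 - 8*q + 2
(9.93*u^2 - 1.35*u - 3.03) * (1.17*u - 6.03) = 11.6181*u^3 - 61.4574*u^2 + 4.5954*u + 18.2709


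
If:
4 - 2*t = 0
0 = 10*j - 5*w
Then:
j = w/2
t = 2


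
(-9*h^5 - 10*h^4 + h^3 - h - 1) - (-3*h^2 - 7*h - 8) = -9*h^5 - 10*h^4 + h^3 + 3*h^2 + 6*h + 7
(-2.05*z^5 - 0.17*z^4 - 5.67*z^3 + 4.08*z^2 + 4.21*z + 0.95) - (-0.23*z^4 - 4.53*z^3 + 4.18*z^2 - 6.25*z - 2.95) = -2.05*z^5 + 0.06*z^4 - 1.14*z^3 - 0.0999999999999996*z^2 + 10.46*z + 3.9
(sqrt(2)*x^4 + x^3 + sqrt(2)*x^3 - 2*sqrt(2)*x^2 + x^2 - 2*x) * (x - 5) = sqrt(2)*x^5 - 4*sqrt(2)*x^4 + x^4 - 7*sqrt(2)*x^3 - 4*x^3 - 7*x^2 + 10*sqrt(2)*x^2 + 10*x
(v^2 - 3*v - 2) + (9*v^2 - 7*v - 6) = 10*v^2 - 10*v - 8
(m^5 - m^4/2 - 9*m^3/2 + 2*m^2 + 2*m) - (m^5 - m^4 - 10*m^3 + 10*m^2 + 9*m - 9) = m^4/2 + 11*m^3/2 - 8*m^2 - 7*m + 9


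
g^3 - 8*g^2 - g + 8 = (g - 8)*(g - 1)*(g + 1)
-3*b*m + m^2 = m*(-3*b + m)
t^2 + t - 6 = (t - 2)*(t + 3)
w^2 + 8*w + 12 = (w + 2)*(w + 6)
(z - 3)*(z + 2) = z^2 - z - 6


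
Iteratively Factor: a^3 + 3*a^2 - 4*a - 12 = (a + 3)*(a^2 - 4) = (a + 2)*(a + 3)*(a - 2)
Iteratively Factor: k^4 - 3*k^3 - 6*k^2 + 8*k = (k + 2)*(k^3 - 5*k^2 + 4*k) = (k - 1)*(k + 2)*(k^2 - 4*k) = (k - 4)*(k - 1)*(k + 2)*(k)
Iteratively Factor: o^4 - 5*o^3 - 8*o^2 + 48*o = (o - 4)*(o^3 - o^2 - 12*o) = (o - 4)*(o + 3)*(o^2 - 4*o) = (o - 4)^2*(o + 3)*(o)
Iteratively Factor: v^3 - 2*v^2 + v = (v - 1)*(v^2 - v) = (v - 1)^2*(v)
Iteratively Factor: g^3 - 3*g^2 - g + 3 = (g + 1)*(g^2 - 4*g + 3) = (g - 1)*(g + 1)*(g - 3)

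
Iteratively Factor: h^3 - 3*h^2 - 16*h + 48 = (h + 4)*(h^2 - 7*h + 12) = (h - 3)*(h + 4)*(h - 4)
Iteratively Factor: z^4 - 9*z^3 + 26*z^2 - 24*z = (z - 2)*(z^3 - 7*z^2 + 12*z) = (z - 4)*(z - 2)*(z^2 - 3*z) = z*(z - 4)*(z - 2)*(z - 3)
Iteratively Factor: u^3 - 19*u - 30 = (u - 5)*(u^2 + 5*u + 6) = (u - 5)*(u + 2)*(u + 3)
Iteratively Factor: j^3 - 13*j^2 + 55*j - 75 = (j - 3)*(j^2 - 10*j + 25) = (j - 5)*(j - 3)*(j - 5)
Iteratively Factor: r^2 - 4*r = (r)*(r - 4)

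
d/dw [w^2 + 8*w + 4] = 2*w + 8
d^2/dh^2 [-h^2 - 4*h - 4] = -2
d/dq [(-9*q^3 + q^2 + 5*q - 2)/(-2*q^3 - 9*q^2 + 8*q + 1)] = (83*q^4 - 124*q^3 + 14*q^2 - 34*q + 21)/(4*q^6 + 36*q^5 + 49*q^4 - 148*q^3 + 46*q^2 + 16*q + 1)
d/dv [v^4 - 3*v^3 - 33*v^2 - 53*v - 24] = 4*v^3 - 9*v^2 - 66*v - 53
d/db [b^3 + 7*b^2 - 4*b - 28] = 3*b^2 + 14*b - 4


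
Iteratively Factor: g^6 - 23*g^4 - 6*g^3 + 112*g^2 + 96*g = (g - 3)*(g^5 + 3*g^4 - 14*g^3 - 48*g^2 - 32*g) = (g - 3)*(g + 4)*(g^4 - g^3 - 10*g^2 - 8*g) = (g - 4)*(g - 3)*(g + 4)*(g^3 + 3*g^2 + 2*g) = (g - 4)*(g - 3)*(g + 2)*(g + 4)*(g^2 + g) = (g - 4)*(g - 3)*(g + 1)*(g + 2)*(g + 4)*(g)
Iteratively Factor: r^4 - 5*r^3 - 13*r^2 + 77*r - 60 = (r - 3)*(r^3 - 2*r^2 - 19*r + 20) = (r - 3)*(r - 1)*(r^2 - r - 20) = (r - 3)*(r - 1)*(r + 4)*(r - 5)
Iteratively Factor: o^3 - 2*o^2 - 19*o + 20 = (o - 1)*(o^2 - o - 20) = (o - 5)*(o - 1)*(o + 4)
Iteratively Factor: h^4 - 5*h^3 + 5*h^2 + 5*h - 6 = (h - 2)*(h^3 - 3*h^2 - h + 3) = (h - 3)*(h - 2)*(h^2 - 1) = (h - 3)*(h - 2)*(h - 1)*(h + 1)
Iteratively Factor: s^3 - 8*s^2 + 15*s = (s)*(s^2 - 8*s + 15) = s*(s - 5)*(s - 3)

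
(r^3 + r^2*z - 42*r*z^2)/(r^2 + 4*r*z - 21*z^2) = r*(-r + 6*z)/(-r + 3*z)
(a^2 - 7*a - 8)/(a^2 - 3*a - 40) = (a + 1)/(a + 5)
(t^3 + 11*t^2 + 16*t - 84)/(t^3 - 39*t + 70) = (t + 6)/(t - 5)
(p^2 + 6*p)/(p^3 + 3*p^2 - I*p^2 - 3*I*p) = (p + 6)/(p^2 + p*(3 - I) - 3*I)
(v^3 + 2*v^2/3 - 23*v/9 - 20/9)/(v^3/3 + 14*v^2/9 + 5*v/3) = (9*v^3 + 6*v^2 - 23*v - 20)/(v*(3*v^2 + 14*v + 15))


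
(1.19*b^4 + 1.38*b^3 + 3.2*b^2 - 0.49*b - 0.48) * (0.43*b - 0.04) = 0.5117*b^5 + 0.5458*b^4 + 1.3208*b^3 - 0.3387*b^2 - 0.1868*b + 0.0192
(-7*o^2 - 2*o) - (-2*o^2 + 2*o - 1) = -5*o^2 - 4*o + 1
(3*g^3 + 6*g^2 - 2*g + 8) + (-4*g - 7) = 3*g^3 + 6*g^2 - 6*g + 1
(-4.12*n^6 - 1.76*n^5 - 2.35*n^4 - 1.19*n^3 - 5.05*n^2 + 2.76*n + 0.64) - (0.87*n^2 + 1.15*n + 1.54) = -4.12*n^6 - 1.76*n^5 - 2.35*n^4 - 1.19*n^3 - 5.92*n^2 + 1.61*n - 0.9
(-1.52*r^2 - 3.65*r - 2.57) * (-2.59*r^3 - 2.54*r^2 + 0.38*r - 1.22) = 3.9368*r^5 + 13.3143*r^4 + 15.3497*r^3 + 6.9952*r^2 + 3.4764*r + 3.1354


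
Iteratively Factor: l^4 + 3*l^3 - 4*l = (l)*(l^3 + 3*l^2 - 4) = l*(l - 1)*(l^2 + 4*l + 4) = l*(l - 1)*(l + 2)*(l + 2)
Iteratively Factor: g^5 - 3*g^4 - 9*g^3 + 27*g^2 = (g + 3)*(g^4 - 6*g^3 + 9*g^2) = g*(g + 3)*(g^3 - 6*g^2 + 9*g) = g*(g - 3)*(g + 3)*(g^2 - 3*g) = g*(g - 3)^2*(g + 3)*(g)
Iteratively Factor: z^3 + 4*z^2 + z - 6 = (z - 1)*(z^2 + 5*z + 6) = (z - 1)*(z + 2)*(z + 3)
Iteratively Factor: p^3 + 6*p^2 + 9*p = (p + 3)*(p^2 + 3*p) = p*(p + 3)*(p + 3)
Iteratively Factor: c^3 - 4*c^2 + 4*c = (c - 2)*(c^2 - 2*c) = (c - 2)^2*(c)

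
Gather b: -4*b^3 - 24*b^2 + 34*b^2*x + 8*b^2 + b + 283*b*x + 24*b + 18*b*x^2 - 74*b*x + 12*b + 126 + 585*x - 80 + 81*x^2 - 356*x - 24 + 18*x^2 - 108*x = -4*b^3 + b^2*(34*x - 16) + b*(18*x^2 + 209*x + 37) + 99*x^2 + 121*x + 22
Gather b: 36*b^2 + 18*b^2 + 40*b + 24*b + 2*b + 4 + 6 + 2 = 54*b^2 + 66*b + 12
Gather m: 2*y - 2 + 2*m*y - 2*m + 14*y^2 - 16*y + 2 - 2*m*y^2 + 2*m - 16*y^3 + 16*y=m*(-2*y^2 + 2*y) - 16*y^3 + 14*y^2 + 2*y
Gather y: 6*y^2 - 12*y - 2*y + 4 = 6*y^2 - 14*y + 4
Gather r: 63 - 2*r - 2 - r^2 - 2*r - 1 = -r^2 - 4*r + 60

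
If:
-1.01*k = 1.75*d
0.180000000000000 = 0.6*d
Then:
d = 0.30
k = -0.52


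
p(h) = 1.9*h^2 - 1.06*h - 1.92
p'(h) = 3.8*h - 1.06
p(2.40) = 6.48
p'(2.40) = 8.06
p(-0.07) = -1.84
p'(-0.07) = -1.33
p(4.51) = 31.95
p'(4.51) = 16.08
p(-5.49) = 61.17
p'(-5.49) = -21.92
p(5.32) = 46.22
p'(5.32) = 19.16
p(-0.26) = -1.52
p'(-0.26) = -2.05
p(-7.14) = 102.51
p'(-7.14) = -28.19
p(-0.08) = -1.82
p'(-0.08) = -1.36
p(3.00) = 12.00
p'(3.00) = 10.34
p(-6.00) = 72.84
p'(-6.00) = -23.86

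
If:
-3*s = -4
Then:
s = 4/3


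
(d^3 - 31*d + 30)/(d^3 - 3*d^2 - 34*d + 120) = (d - 1)/(d - 4)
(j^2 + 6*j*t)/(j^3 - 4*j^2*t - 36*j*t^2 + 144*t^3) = j/(j^2 - 10*j*t + 24*t^2)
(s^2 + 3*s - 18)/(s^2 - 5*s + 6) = (s + 6)/(s - 2)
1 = 1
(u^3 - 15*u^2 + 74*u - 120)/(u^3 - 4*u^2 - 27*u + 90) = (u^2 - 9*u + 20)/(u^2 + 2*u - 15)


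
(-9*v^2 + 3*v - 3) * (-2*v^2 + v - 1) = 18*v^4 - 15*v^3 + 18*v^2 - 6*v + 3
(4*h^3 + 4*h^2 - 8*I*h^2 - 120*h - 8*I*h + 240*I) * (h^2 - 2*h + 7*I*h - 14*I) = 4*h^5 - 4*h^4 + 20*I*h^4 - 72*h^3 - 20*I*h^3 + 184*h^2 - 640*I*h^2 - 1792*h + 1200*I*h + 3360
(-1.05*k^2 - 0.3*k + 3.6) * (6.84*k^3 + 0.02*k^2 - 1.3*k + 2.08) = -7.182*k^5 - 2.073*k^4 + 25.983*k^3 - 1.722*k^2 - 5.304*k + 7.488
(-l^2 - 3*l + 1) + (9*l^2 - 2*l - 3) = 8*l^2 - 5*l - 2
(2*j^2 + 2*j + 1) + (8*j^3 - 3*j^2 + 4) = 8*j^3 - j^2 + 2*j + 5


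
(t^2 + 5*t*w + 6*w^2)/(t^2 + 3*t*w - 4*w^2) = (t^2 + 5*t*w + 6*w^2)/(t^2 + 3*t*w - 4*w^2)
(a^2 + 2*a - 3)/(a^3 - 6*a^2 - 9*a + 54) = (a - 1)/(a^2 - 9*a + 18)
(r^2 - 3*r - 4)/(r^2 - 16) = (r + 1)/(r + 4)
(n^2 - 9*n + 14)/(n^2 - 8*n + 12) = (n - 7)/(n - 6)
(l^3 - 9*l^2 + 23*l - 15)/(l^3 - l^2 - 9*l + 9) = (l - 5)/(l + 3)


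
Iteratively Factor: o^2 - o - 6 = (o + 2)*(o - 3)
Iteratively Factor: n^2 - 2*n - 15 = (n + 3)*(n - 5)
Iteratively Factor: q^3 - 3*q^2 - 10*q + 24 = (q - 2)*(q^2 - q - 12) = (q - 4)*(q - 2)*(q + 3)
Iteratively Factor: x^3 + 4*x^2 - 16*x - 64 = (x + 4)*(x^2 - 16) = (x + 4)^2*(x - 4)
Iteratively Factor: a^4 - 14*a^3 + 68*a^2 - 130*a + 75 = (a - 5)*(a^3 - 9*a^2 + 23*a - 15) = (a - 5)*(a - 1)*(a^2 - 8*a + 15) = (a - 5)^2*(a - 1)*(a - 3)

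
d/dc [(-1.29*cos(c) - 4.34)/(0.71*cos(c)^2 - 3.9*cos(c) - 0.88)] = (-0.9159*cos(c)^2 - 6.1628*cos(c) + 15.7908)*sin(c)/(0.5041*cos(c)^4 - 5.538*cos(c)^3 + 13.9604*cos(c)^2 + 6.864*cos(c) + 0.7744)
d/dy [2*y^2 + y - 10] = 4*y + 1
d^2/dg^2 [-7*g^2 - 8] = -14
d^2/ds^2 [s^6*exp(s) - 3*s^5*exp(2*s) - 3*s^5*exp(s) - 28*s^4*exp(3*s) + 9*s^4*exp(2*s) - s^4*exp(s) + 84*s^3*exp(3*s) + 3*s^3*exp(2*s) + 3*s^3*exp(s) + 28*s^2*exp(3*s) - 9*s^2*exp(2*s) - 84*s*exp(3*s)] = (s^6 - 12*s^5*exp(s) + 9*s^5 - 252*s^4*exp(2*s) - 24*s^4*exp(s) - s^4 + 84*s^3*exp(2*s) + 96*s^3*exp(s) - 65*s^3 + 1428*s^2*exp(2*s) + 108*s^2*exp(s) + 6*s^2 + 84*s*exp(2*s) - 54*s*exp(s) + 18*s - 448*exp(2*s) - 18*exp(s))*exp(s)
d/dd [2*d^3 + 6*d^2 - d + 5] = 6*d^2 + 12*d - 1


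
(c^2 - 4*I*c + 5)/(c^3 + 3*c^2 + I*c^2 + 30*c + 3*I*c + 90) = (c + I)/(c^2 + c*(3 + 6*I) + 18*I)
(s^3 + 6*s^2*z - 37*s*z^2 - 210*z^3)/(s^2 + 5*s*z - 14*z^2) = (-s^2 + s*z + 30*z^2)/(-s + 2*z)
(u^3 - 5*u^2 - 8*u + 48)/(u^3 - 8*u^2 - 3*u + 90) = (u^2 - 8*u + 16)/(u^2 - 11*u + 30)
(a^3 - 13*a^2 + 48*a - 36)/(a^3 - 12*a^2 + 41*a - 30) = (a - 6)/(a - 5)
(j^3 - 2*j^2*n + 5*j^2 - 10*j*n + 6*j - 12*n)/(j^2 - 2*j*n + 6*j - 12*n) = (j^2 + 5*j + 6)/(j + 6)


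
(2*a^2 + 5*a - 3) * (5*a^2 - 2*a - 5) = 10*a^4 + 21*a^3 - 35*a^2 - 19*a + 15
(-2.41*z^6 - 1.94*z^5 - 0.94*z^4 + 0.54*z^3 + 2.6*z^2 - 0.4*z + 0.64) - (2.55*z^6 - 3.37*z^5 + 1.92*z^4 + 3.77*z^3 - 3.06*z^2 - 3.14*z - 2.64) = -4.96*z^6 + 1.43*z^5 - 2.86*z^4 - 3.23*z^3 + 5.66*z^2 + 2.74*z + 3.28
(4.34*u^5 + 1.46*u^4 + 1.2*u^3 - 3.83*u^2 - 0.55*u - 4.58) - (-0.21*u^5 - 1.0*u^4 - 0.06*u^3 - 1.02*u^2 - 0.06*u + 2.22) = 4.55*u^5 + 2.46*u^4 + 1.26*u^3 - 2.81*u^2 - 0.49*u - 6.8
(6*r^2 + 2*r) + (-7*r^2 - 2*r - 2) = -r^2 - 2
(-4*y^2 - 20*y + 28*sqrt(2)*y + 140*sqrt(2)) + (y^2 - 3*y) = -3*y^2 - 23*y + 28*sqrt(2)*y + 140*sqrt(2)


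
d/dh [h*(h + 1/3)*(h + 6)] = 3*h^2 + 38*h/3 + 2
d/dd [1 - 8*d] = -8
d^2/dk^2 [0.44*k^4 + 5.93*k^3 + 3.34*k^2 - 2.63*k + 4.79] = 5.28*k^2 + 35.58*k + 6.68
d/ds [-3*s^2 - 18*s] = -6*s - 18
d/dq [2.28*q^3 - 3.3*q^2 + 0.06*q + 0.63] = 6.84*q^2 - 6.6*q + 0.06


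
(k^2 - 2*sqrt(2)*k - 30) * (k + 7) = k^3 - 2*sqrt(2)*k^2 + 7*k^2 - 30*k - 14*sqrt(2)*k - 210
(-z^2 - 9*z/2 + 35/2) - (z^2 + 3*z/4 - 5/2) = -2*z^2 - 21*z/4 + 20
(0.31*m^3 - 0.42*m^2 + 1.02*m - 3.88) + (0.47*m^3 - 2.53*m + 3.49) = 0.78*m^3 - 0.42*m^2 - 1.51*m - 0.39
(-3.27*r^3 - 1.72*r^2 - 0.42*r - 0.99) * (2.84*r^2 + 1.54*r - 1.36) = -9.2868*r^5 - 9.9206*r^4 + 0.6056*r^3 - 1.1192*r^2 - 0.9534*r + 1.3464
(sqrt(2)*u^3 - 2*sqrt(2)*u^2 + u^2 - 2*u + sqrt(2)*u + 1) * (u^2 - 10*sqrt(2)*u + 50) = sqrt(2)*u^5 - 19*u^4 - 2*sqrt(2)*u^4 + 38*u^3 + 41*sqrt(2)*u^3 - 80*sqrt(2)*u^2 + 31*u^2 - 100*u + 40*sqrt(2)*u + 50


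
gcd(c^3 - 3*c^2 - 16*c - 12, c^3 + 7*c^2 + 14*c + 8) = c^2 + 3*c + 2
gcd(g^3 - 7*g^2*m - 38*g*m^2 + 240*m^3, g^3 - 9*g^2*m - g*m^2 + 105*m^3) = g - 5*m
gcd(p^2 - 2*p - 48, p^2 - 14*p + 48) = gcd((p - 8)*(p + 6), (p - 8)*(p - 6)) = p - 8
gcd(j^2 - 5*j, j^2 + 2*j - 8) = 1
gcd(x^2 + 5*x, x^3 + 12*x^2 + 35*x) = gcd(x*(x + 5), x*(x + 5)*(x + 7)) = x^2 + 5*x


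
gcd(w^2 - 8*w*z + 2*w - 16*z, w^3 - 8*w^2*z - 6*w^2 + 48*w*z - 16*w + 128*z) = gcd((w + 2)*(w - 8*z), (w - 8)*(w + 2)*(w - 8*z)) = -w^2 + 8*w*z - 2*w + 16*z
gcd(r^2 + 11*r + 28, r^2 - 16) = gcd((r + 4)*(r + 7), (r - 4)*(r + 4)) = r + 4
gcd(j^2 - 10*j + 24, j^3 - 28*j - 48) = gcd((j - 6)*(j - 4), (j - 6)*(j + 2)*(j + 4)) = j - 6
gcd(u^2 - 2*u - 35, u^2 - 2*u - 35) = u^2 - 2*u - 35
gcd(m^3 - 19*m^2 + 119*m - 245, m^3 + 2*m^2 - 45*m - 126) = m - 7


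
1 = 1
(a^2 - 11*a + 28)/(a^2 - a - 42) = (a - 4)/(a + 6)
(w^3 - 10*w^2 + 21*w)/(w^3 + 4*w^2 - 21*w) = (w - 7)/(w + 7)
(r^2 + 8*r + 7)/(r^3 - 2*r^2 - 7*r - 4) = (r + 7)/(r^2 - 3*r - 4)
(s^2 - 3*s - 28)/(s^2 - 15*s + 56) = (s + 4)/(s - 8)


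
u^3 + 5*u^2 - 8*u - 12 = (u - 2)*(u + 1)*(u + 6)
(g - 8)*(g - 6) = g^2 - 14*g + 48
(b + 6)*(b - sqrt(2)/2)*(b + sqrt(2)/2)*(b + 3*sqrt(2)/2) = b^4 + 3*sqrt(2)*b^3/2 + 6*b^3 - b^2/2 + 9*sqrt(2)*b^2 - 3*b - 3*sqrt(2)*b/4 - 9*sqrt(2)/2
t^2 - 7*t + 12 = (t - 4)*(t - 3)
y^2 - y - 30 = (y - 6)*(y + 5)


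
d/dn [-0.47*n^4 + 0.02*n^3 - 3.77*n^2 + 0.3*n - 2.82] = -1.88*n^3 + 0.06*n^2 - 7.54*n + 0.3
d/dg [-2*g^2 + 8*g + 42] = 8 - 4*g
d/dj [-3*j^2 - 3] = -6*j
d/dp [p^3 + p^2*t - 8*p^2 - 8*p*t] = 3*p^2 + 2*p*t - 16*p - 8*t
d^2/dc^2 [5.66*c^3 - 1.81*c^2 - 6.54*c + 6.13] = 33.96*c - 3.62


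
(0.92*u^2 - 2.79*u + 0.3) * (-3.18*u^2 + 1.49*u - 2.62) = -2.9256*u^4 + 10.243*u^3 - 7.5215*u^2 + 7.7568*u - 0.786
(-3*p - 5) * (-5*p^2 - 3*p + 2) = 15*p^3 + 34*p^2 + 9*p - 10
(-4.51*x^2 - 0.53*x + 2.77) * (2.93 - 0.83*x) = 3.7433*x^3 - 12.7744*x^2 - 3.852*x + 8.1161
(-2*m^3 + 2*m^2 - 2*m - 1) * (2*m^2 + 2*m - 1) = -4*m^5 + 2*m^3 - 8*m^2 + 1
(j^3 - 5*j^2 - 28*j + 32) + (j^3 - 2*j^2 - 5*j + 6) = 2*j^3 - 7*j^2 - 33*j + 38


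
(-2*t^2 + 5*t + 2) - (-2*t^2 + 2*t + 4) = 3*t - 2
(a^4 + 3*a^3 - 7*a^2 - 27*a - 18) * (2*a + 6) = 2*a^5 + 12*a^4 + 4*a^3 - 96*a^2 - 198*a - 108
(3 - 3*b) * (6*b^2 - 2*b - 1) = -18*b^3 + 24*b^2 - 3*b - 3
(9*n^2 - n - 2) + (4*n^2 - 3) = 13*n^2 - n - 5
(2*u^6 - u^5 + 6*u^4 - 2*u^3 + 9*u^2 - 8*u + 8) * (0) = 0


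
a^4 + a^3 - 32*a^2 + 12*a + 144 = (a - 4)*(a - 3)*(a + 2)*(a + 6)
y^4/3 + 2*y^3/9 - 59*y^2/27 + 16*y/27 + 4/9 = (y/3 + 1)*(y - 2)*(y - 2/3)*(y + 1/3)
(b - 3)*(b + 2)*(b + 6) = b^3 + 5*b^2 - 12*b - 36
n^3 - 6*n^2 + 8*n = n*(n - 4)*(n - 2)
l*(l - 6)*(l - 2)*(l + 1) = l^4 - 7*l^3 + 4*l^2 + 12*l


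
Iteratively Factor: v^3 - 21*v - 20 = (v + 1)*(v^2 - v - 20) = (v - 5)*(v + 1)*(v + 4)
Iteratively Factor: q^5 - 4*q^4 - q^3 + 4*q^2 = (q - 4)*(q^4 - q^2) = (q - 4)*(q - 1)*(q^3 + q^2) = q*(q - 4)*(q - 1)*(q^2 + q) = q*(q - 4)*(q - 1)*(q + 1)*(q)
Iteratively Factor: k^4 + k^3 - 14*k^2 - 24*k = (k - 4)*(k^3 + 5*k^2 + 6*k) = (k - 4)*(k + 2)*(k^2 + 3*k) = k*(k - 4)*(k + 2)*(k + 3)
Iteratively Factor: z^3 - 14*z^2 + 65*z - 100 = (z - 4)*(z^2 - 10*z + 25) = (z - 5)*(z - 4)*(z - 5)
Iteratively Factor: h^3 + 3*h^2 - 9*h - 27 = (h + 3)*(h^2 - 9) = (h - 3)*(h + 3)*(h + 3)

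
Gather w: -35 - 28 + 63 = 0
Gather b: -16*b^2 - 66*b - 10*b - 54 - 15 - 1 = -16*b^2 - 76*b - 70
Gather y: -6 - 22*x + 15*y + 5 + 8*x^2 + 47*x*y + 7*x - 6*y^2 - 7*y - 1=8*x^2 - 15*x - 6*y^2 + y*(47*x + 8) - 2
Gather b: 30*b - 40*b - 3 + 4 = 1 - 10*b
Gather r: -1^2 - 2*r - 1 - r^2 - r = -r^2 - 3*r - 2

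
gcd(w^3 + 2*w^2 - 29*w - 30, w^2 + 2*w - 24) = w + 6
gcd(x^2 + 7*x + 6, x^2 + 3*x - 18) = x + 6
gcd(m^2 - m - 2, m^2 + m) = m + 1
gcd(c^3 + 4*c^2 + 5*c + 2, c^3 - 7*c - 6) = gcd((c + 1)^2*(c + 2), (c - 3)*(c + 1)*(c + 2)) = c^2 + 3*c + 2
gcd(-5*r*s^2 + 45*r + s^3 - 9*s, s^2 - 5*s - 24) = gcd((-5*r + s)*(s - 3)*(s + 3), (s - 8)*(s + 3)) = s + 3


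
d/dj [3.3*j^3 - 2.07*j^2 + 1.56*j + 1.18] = 9.9*j^2 - 4.14*j + 1.56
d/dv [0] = 0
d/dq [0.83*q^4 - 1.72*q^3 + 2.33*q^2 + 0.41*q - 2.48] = 3.32*q^3 - 5.16*q^2 + 4.66*q + 0.41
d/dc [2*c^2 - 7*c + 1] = 4*c - 7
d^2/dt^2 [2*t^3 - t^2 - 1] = 12*t - 2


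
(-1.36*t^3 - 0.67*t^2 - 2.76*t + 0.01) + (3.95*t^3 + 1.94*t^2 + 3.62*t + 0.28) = 2.59*t^3 + 1.27*t^2 + 0.86*t + 0.29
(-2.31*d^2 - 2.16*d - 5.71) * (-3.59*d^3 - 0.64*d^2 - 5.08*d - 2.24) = 8.2929*d^5 + 9.2328*d^4 + 33.6161*d^3 + 19.8016*d^2 + 33.8452*d + 12.7904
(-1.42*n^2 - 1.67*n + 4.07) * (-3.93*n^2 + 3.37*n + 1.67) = 5.5806*n^4 + 1.7777*n^3 - 23.9944*n^2 + 10.927*n + 6.7969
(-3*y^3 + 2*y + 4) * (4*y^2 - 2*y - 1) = -12*y^5 + 6*y^4 + 11*y^3 + 12*y^2 - 10*y - 4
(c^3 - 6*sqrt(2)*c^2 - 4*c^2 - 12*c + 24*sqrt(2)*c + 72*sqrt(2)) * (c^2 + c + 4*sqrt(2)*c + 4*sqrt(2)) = c^5 - 3*c^4 - 2*sqrt(2)*c^4 - 64*c^3 + 6*sqrt(2)*c^3 + 32*sqrt(2)*c^2 + 132*c^2 + 24*sqrt(2)*c + 768*c + 576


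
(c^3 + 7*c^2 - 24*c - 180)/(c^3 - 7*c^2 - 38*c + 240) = (c + 6)/(c - 8)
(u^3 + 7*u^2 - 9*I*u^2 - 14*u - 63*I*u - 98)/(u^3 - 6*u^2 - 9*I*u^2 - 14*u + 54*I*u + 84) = (u + 7)/(u - 6)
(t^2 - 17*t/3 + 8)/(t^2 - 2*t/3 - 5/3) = (-3*t^2 + 17*t - 24)/(-3*t^2 + 2*t + 5)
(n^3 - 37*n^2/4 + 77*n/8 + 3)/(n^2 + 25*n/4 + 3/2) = (n^2 - 19*n/2 + 12)/(n + 6)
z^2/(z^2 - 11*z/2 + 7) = 2*z^2/(2*z^2 - 11*z + 14)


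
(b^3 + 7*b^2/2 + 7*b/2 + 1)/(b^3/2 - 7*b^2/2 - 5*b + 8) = (2*b^2 + 3*b + 1)/(b^2 - 9*b + 8)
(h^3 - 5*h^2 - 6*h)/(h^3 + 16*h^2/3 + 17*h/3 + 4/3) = 3*h*(h - 6)/(3*h^2 + 13*h + 4)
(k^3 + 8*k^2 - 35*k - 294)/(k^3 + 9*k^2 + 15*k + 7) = (k^2 + k - 42)/(k^2 + 2*k + 1)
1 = 1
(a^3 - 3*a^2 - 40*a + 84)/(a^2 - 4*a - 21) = (a^2 + 4*a - 12)/(a + 3)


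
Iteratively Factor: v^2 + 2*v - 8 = (v - 2)*(v + 4)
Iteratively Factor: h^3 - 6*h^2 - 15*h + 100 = (h - 5)*(h^2 - h - 20) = (h - 5)*(h + 4)*(h - 5)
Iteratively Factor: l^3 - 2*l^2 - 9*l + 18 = (l - 3)*(l^2 + l - 6) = (l - 3)*(l - 2)*(l + 3)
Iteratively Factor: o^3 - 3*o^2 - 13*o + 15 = (o - 1)*(o^2 - 2*o - 15) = (o - 5)*(o - 1)*(o + 3)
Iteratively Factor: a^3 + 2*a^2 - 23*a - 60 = (a + 4)*(a^2 - 2*a - 15) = (a + 3)*(a + 4)*(a - 5)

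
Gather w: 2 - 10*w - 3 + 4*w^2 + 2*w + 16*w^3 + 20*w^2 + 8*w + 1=16*w^3 + 24*w^2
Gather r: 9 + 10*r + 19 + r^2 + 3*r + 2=r^2 + 13*r + 30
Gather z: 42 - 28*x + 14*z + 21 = -28*x + 14*z + 63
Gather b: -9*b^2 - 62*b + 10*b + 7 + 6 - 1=-9*b^2 - 52*b + 12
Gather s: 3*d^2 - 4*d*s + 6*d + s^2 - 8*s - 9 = 3*d^2 + 6*d + s^2 + s*(-4*d - 8) - 9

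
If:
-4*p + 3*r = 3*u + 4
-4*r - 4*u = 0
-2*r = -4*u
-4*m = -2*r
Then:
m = 0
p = -1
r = 0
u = 0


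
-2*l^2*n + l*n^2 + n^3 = n*(-l + n)*(2*l + n)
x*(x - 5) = x^2 - 5*x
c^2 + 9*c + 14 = (c + 2)*(c + 7)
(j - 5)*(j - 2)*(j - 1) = j^3 - 8*j^2 + 17*j - 10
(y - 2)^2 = y^2 - 4*y + 4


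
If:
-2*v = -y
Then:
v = y/2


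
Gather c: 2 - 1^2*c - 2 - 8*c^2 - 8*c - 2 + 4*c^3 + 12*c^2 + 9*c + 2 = 4*c^3 + 4*c^2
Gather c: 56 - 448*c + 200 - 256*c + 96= 352 - 704*c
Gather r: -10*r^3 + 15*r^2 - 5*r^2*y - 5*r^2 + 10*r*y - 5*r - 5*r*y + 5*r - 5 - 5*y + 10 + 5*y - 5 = -10*r^3 + r^2*(10 - 5*y) + 5*r*y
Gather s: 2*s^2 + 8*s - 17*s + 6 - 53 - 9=2*s^2 - 9*s - 56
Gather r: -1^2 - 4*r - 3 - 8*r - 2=-12*r - 6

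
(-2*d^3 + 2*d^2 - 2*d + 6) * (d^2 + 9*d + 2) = -2*d^5 - 16*d^4 + 12*d^3 - 8*d^2 + 50*d + 12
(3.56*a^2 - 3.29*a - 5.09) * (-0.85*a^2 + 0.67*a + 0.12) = -3.026*a^4 + 5.1817*a^3 + 2.5494*a^2 - 3.8051*a - 0.6108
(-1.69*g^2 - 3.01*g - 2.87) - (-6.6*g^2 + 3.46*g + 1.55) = 4.91*g^2 - 6.47*g - 4.42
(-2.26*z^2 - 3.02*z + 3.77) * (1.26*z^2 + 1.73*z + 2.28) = -2.8476*z^4 - 7.715*z^3 - 5.6272*z^2 - 0.363499999999999*z + 8.5956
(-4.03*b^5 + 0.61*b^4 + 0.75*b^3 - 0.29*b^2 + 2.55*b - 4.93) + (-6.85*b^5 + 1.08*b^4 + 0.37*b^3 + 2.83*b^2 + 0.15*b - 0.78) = -10.88*b^5 + 1.69*b^4 + 1.12*b^3 + 2.54*b^2 + 2.7*b - 5.71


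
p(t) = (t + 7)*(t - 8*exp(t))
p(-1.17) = -21.30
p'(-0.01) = -56.30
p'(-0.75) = -21.90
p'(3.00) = -1754.53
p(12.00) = -24738500.30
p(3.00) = -1576.84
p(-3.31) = -13.29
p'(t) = t + (1 - 8*exp(t))*(t + 7) - 8*exp(t)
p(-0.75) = -28.31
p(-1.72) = -16.65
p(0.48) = -93.12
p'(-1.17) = -12.30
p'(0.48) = -101.67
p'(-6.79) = -6.59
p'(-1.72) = -5.44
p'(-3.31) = -0.99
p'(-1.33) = -9.77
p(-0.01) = -55.43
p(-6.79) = -1.43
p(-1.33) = -19.54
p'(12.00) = -26040735.63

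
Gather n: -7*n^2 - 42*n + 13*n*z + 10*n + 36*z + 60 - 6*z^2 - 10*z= -7*n^2 + n*(13*z - 32) - 6*z^2 + 26*z + 60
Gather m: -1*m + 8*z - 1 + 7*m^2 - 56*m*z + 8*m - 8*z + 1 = 7*m^2 + m*(7 - 56*z)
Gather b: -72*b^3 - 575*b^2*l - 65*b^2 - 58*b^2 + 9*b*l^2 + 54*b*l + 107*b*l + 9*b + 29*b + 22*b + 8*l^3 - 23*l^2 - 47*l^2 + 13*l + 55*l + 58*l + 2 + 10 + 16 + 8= -72*b^3 + b^2*(-575*l - 123) + b*(9*l^2 + 161*l + 60) + 8*l^3 - 70*l^2 + 126*l + 36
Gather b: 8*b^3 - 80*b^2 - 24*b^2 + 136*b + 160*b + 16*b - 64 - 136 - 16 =8*b^3 - 104*b^2 + 312*b - 216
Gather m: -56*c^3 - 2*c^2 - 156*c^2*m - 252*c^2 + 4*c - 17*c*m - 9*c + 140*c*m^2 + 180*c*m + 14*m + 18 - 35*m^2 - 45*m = -56*c^3 - 254*c^2 - 5*c + m^2*(140*c - 35) + m*(-156*c^2 + 163*c - 31) + 18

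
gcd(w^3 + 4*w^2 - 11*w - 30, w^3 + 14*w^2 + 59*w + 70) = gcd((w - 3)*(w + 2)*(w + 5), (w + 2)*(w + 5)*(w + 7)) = w^2 + 7*w + 10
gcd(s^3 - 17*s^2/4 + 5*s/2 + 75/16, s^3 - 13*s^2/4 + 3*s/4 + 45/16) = s^2 - 7*s/4 - 15/8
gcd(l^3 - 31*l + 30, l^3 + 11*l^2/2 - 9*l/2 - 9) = l + 6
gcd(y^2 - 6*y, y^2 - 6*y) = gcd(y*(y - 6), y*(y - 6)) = y^2 - 6*y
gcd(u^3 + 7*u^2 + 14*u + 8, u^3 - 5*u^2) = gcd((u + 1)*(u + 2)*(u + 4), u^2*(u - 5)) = 1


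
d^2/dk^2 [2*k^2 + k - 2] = 4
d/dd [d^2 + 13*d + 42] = 2*d + 13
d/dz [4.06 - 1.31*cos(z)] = 1.31*sin(z)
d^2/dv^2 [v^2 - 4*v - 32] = 2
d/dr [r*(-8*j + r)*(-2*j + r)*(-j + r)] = -16*j^3 + 52*j^2*r - 33*j*r^2 + 4*r^3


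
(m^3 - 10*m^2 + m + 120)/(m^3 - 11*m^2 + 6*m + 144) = (m - 5)/(m - 6)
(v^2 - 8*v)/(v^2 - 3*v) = (v - 8)/(v - 3)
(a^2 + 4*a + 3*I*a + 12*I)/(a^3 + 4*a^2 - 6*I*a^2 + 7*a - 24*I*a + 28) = (a + 3*I)/(a^2 - 6*I*a + 7)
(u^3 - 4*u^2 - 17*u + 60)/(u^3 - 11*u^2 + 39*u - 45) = (u + 4)/(u - 3)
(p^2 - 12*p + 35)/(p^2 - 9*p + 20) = (p - 7)/(p - 4)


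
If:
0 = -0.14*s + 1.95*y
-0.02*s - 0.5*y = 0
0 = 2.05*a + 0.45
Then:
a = -0.22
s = 0.00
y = 0.00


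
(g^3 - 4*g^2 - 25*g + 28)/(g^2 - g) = g - 3 - 28/g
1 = 1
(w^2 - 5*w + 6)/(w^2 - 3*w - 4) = (-w^2 + 5*w - 6)/(-w^2 + 3*w + 4)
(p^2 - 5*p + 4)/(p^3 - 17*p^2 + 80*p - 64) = (p - 4)/(p^2 - 16*p + 64)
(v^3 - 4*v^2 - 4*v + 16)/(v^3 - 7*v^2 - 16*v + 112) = (v^2 - 4)/(v^2 - 3*v - 28)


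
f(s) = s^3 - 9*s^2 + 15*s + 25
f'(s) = 3*s^2 - 18*s + 15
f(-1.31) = -12.34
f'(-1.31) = 43.73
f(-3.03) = -130.90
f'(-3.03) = 97.08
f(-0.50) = 15.12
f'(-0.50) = 24.75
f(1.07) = 31.97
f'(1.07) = -0.83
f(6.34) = 13.18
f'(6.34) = 21.47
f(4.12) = 3.96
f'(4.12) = -8.24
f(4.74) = 0.39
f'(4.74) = -2.92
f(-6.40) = -701.78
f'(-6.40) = 253.08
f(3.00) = 16.00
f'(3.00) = -12.00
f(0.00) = 25.00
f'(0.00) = 15.00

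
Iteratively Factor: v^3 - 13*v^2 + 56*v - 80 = (v - 5)*(v^2 - 8*v + 16) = (v - 5)*(v - 4)*(v - 4)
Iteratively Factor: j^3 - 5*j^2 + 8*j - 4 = (j - 2)*(j^2 - 3*j + 2) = (j - 2)^2*(j - 1)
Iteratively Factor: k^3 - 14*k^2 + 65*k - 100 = (k - 5)*(k^2 - 9*k + 20) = (k - 5)*(k - 4)*(k - 5)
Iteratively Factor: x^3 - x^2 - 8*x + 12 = (x - 2)*(x^2 + x - 6) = (x - 2)^2*(x + 3)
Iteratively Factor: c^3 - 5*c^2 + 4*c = (c - 1)*(c^2 - 4*c) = (c - 4)*(c - 1)*(c)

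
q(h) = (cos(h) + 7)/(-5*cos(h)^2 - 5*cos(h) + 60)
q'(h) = (-10*sin(h)*cos(h) - 5*sin(h))*(cos(h) + 7)/(-5*cos(h)^2 - 5*cos(h) + 60)^2 - sin(h)/(-5*cos(h)^2 - 5*cos(h) + 60)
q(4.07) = 0.10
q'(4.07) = 0.01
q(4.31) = 0.11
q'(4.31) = 0.02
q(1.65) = 0.11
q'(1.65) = -0.02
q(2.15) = 0.11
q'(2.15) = -0.01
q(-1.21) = 0.13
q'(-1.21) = 0.03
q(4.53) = 0.11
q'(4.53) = 0.02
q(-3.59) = 0.10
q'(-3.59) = -0.00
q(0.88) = 0.14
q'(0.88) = -0.04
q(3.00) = 0.10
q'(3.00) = 0.00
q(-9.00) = 0.10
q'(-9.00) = 0.00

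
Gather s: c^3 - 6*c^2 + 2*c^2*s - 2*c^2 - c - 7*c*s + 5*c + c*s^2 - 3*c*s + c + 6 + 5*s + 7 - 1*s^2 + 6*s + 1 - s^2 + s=c^3 - 8*c^2 + 5*c + s^2*(c - 2) + s*(2*c^2 - 10*c + 12) + 14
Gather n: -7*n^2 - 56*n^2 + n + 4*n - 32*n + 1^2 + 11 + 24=-63*n^2 - 27*n + 36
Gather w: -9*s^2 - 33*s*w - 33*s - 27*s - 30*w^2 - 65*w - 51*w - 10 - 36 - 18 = -9*s^2 - 60*s - 30*w^2 + w*(-33*s - 116) - 64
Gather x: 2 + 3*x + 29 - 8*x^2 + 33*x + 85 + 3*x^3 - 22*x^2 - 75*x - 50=3*x^3 - 30*x^2 - 39*x + 66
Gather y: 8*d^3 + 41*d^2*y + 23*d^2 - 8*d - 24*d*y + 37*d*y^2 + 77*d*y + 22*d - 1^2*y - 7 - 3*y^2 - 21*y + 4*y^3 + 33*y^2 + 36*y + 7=8*d^3 + 23*d^2 + 14*d + 4*y^3 + y^2*(37*d + 30) + y*(41*d^2 + 53*d + 14)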